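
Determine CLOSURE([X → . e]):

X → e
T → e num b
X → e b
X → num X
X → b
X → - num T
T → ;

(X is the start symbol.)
Start with: [X → . e]
The dot precedes the terminal e, so nothing is added.

CLOSURE = { [X → . e] }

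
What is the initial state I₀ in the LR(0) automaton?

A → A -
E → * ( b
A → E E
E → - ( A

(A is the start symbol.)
First, augment the grammar with A' → A
I₀ = CLOSURE({ [A' → . A] }):
  [A' → . A] has the dot before A: add [A → . A -], [A → . E E]
  [A → . E E] has the dot before E: add [E → . * ( b], [E → . - ( A]
No further items can be added.

I₀ = { [A → . A -], [A → . E E], [A' → . A], [E → . * ( b], [E → . - ( A] }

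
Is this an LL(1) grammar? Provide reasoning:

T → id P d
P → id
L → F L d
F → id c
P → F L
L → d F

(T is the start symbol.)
No. Predict set conflict for P: { 'id' }

A grammar is LL(1) if for each non-terminal N with multiple productions, the predict sets of those productions are pairwise disjoint, where PREDICT(N → α) = (FIRST(α) \ {ε}) ∪ (FOLLOW(N) if α ⇒* ε).

Relevant sets:
  FIRST(F) = { 'id' }

For P:
  PREDICT(P → id) = { 'id' }
  PREDICT(P → F L) = { 'id' }
For L:
  PREDICT(L → F L d) = { 'id' }
  PREDICT(L → d F) = { 'd' }
T, F have a single production, so nothing to check there.

Conflict found: Predict set conflict for P: { 'id' }
The grammar is NOT LL(1).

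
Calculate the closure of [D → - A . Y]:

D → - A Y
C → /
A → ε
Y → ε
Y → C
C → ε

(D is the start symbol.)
{ [C → . /], [C → .], [D → - A . Y], [Y → . C], [Y → .] }

Start with: [D → - A . Y]
  [D → - A . Y] has the dot before Y: add [Y → .], [Y → . C]
  [Y → . C] has the dot before C: add [C → . /], [C → .]
No further items can be added.

CLOSURE = { [C → . /], [C → .], [D → - A . Y], [Y → . C], [Y → .] }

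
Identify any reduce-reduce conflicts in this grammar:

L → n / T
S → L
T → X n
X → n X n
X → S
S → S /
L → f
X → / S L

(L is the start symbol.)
A reduce-reduce conflict occurs when an LR(0) state has two complete items [A → α .] and [B → β .] — both call for a reduction, and with no lookahead the parser cannot choose between them.

Augment with L' → L and build the canonical LR(0) collection (I0 = CLOSURE({[L' → . L]}), then GOTO on every symbol after a dot until no new states appear). It has 19 states:
  I0: { [L → . f], [L → . n / T], [L' → . L] }  — shift
  I1: { [L' → L .] }  — accept
  I2: { [L → f .] }  — reduce
  I3: { [L → n . / T] }  — shift
  I4: { [L → . f], [L → . n / T], [L → n / . T], [S → . L], [S → . S /], [T → . X n], [X → . / S L], [X → . S], [X → . n X n] }  — shift
  I5: { [L → . f], [L → . n / T], [S → . L], [S → . S /], [X → / . S L] }  — shift
  I6: { [S → L .] }  — reduce
  I7: { [S → S . /], [X → S .] }  — shift, reduce
  I8: { [L → n / T .] }  — reduce
  I9: { [T → X . n] }  — shift
  I10: { [L → . f], [L → . n / T], [L → n . / T], [S → . L], [S → . S /], [X → . / S L], [X → . S], [X → . n X n], [X → n . X n] }  — shift
  I11: { [L → . f], [L → . n / T], [L → n / . T], [S → . L], [S → . S /], [T → . X n], [X → . / S L], [X → . S], [X → . n X n], [X → / . S L] }  — shift
  I12: { [X → n X . n] }  — shift
  I13: { [X → n X n .] }  — reduce
  I14: { [L → . f], [L → . n / T], [S → S . /], [X → / S . L], [X → S .] }  — shift, reduce
  I15: { [S → S / .] }  — reduce
  I16: { [X → / S L .] }  — reduce
  I17: { [T → X n .] }  — reduce
  I18: { [L → . f], [L → . n / T], [S → S . /], [X → / S . L] }  — shift

No state contains more than one complete item.

Answer: No reduce-reduce conflicts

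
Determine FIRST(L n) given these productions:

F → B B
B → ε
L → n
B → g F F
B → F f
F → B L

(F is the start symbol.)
{ 'n' }

FIRST sets of the non-terminals involved (from the grammar, by fixed-point iteration):
  FIRST(L) = { 'n' }

To compute FIRST(L n), process the symbols left to right:
Symbol L is a non-terminal. Add FIRST(L) \ {ε} = { 'n' }
L is not nullable (ε ∉ FIRST(L)), so stop here.
FIRST(L n) = { 'n' }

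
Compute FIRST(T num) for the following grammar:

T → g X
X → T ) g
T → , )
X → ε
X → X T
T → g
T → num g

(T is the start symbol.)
FIRST sets of the non-terminals involved (from the grammar, by fixed-point iteration):
  FIRST(T) = { ',', 'g', 'num' }

To compute FIRST(T num), process the symbols left to right:
Symbol T is a non-terminal. Add FIRST(T) \ {ε} = { ',', 'g', 'num' }
T is not nullable (ε ∉ FIRST(T)), so stop here.
FIRST(T num) = { ',', 'g', 'num' }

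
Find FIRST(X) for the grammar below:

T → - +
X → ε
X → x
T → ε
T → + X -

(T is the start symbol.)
{ 'x', ε }

To compute FIRST(X), examine every production with X on the left-hand side, reading each right-hand side left to right until a non-nullable symbol is reached.

From X → ε:
  - ε-production, so ε ∈ FIRST(X)
From X → x:
  - x is a terminal: add 'x' and stop

Collecting: FIRST(X) = { 'x', ε }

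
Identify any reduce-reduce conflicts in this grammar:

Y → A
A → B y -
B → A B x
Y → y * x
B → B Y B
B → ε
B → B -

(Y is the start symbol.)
Yes — I1: [B → .] vs [Y → A .]; I12: [B → .] vs [B → B Y B .]

A reduce-reduce conflict occurs when an LR(0) state has two complete items [A → α .] and [B → β .] — both call for a reduction, and with no lookahead the parser cannot choose between them.

Augment with Y' → Y and build the canonical LR(0) collection (I0 = CLOSURE({[Y' → . Y]}), then GOTO on every symbol after a dot until no new states appear). It has 15 states:
  I0: { [A → . B y -], [B → . A B x], [B → . B -], [B → . B Y B], [B → .], [Y → . A], [Y → . y * x], [Y' → . Y] }  — shift, reduce
  I1: { [A → . B y -], [B → . A B x], [B → . B -], [B → . B Y B], [B → .], [B → A . B x], [Y → A .] }  — 2 reduces
  I2: { [A → . B y -], [A → B . y -], [B → . A B x], [B → . B -], [B → . B Y B], [B → .], [B → B . -], [B → B . Y B], [Y → . A], [Y → . y * x] }  — shift, reduce
  I3: { [Y' → Y .] }  — accept
  I4: { [Y → y . * x] }  — shift
  I5: { [Y → y * . x] }  — shift
  I6: { [Y → y * x .] }  — reduce
  I7: { [B → B - .] }  — reduce
  I8: { [A → . B y -], [B → . A B x], [B → . B -], [B → . B Y B], [B → .], [B → B Y . B] }  — reduce
  I9: { [A → B y . -], [Y → y . * x] }  — shift
  I10: { [A → B y - .] }  — reduce
  I11: { [A → . B y -], [B → . A B x], [B → . B -], [B → . B Y B], [B → .], [B → A . B x] }  — reduce
  I12: { [A → . B y -], [A → B . y -], [B → . A B x], [B → . B -], [B → . B Y B], [B → .], [B → B . -], [B → B . Y B], [B → B Y B .], [Y → . A], [Y → . y * x] }  — shift, 2 reduces
  I13: { [A → . B y -], [A → B . y -], [B → . A B x], [B → . B -], [B → . B Y B], [B → .], [B → A B . x], [B → B . -], [B → B . Y B], [Y → . A], [Y → . y * x] }  — shift, reduce
  I14: { [B → A B x .] }  — reduce

I1 contains complete items [B → .], [Y → A .] — reduce-reduce conflict.
I12 contains complete items [B → .], [B → B Y B .] — reduce-reduce conflict.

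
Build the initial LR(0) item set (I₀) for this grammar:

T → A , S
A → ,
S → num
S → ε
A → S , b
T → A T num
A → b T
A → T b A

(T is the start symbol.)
First, augment the grammar with T' → T
I₀ = CLOSURE({ [T' → . T] }):
  [T' → . T] has the dot before T: add [T → . A , S], [T → . A T num]
  [T → . A , S] has the dot before A: add [A → . ,], [A → . S , b], [A → . b T], [A → . T b A]
  [A → . S , b] has the dot before S: add [S → . num], [S → .]
No further items can be added.

I₀ = { [A → . ,], [A → . S , b], [A → . T b A], [A → . b T], [S → . num], [S → .], [T → . A , S], [T → . A T num], [T' → . T] }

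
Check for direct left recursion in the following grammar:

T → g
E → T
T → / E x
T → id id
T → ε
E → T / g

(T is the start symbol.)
Direct left recursion occurs when N → N α for some non-terminal N (the right-hand side begins with the left-hand side itself).

T → g: starts with g
E → T: starts with T
T → / E x: starts with '/'
T → id id: starts with id
T → ε: starts with ε
E → T / g: starts with T

No direct left recursion found.

Answer: No direct left recursion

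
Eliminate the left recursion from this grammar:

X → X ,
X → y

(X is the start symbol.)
X is directly left-recursive. The standard transformation for
  A → A α₁ | ... | A α_m | β₁ | ... | β_n
is
  A  → β₁ A' | ... | β_n A'
  A' → α₁ A' | ... | α_m A' | ε

X → y becomes X → y X'
X → X , becomes X' → , X'
Add X' → ε

Resulting grammar:
X → y X'
X' → , X'
X' → ε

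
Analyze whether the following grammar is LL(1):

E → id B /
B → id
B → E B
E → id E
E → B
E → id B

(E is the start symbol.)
A grammar is LL(1) if for each non-terminal N with multiple productions, the predict sets of those productions are pairwise disjoint, where PREDICT(N → α) = (FIRST(α) \ {ε}) ∪ (FOLLOW(N) if α ⇒* ε).

Relevant sets:
  FIRST(B) = { 'id' }
  FIRST(E) = { 'id' }

For E:
  PREDICT(E → id B '/') = { 'id' }
  PREDICT(E → id E) = { 'id' }
  PREDICT(E → B) = { 'id' }
  PREDICT(E → id B) = { 'id' }
For B:
  PREDICT(B → id) = { 'id' }
  PREDICT(B → E B) = { 'id' }

Conflict found: Predict set conflict for E: { 'id' }
The grammar is NOT LL(1).

Answer: No. Predict set conflict for E: { 'id' }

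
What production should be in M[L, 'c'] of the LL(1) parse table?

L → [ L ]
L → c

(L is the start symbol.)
L → c

To find M[L, 'c'], we find productions for L where 'c' is in the predict set (PREDICT(N → α) = (FIRST(α) \ {ε}) ∪ (FOLLOW(N) if α ⇒* ε)).

L → [ L ]: PREDICT = { '[' }
L → c: PREDICT = { 'c' }
  'c' is in predict set, so this production goes in M[L, 'c']

M[L, 'c'] = L → c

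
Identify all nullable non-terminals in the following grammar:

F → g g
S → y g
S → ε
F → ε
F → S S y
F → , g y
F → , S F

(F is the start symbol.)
{ 'F', 'S' }

A non-terminal is nullable if it can derive ε (the empty string): either it has an ε-production, or it has a production whose right-hand side consists entirely of nullable non-terminals.

ε-productions: S → ε, F → ε
So S, F are immediately nullable.
Every non-terminal is now nullable.
Nullable = { 'F', 'S' }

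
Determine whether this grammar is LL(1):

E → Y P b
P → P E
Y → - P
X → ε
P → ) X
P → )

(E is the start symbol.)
Relevant sets:
  FIRST(P) = { ')' }

For P:
  PREDICT(P → P E) = { ')' }
  PREDICT(P → ')' X) = { ')' }
  PREDICT(P → ')') = { ')' }
E, Y, X have a single production, so nothing to check there.

Conflict found: Predict set conflict for P: { ')' }
The grammar is NOT LL(1).

Answer: No. Predict set conflict for P: { ')' }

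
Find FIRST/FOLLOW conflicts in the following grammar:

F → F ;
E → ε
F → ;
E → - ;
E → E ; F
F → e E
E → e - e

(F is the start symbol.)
A FIRST/FOLLOW conflict occurs when a non-terminal N has a nullable alternative N → β (β ⇒* ε) and another alternative N → α with FIRST(α) ∩ FOLLOW(N) ≠ ∅: on such a lookahead the parser cannot decide between expanding α and letting N vanish via β.

Nullable non-terminals: E.
FIRST sets used below: FIRST(E) = { '-', ';', 'e', ε }

E: nullable alternative(s) E → ε; FOLLOW(E) = { $, ';' }
  E → ε: FIRST \ {ε} = { } — this is the only nullable alternative, skip
  E → - ;: FIRST \ {ε} = { '-' } — disjoint from FOLLOW(E)
  E → E ; F: FIRST \ {ε} = { '-', ';', 'e' } — overlaps FOLLOW(E) on { ';' }: CONFLICT
  E → e - e: FIRST \ {ε} = { 'e' } — disjoint from FOLLOW(E)

F has no nullable alternative, so no FIRST/FOLLOW check is needed there.

So the grammar has 1 FIRST/FOLLOW conflict (marked CONFLICT above).

Answer: Yes. E → E ';' F with FOLLOW(E) on { ';' }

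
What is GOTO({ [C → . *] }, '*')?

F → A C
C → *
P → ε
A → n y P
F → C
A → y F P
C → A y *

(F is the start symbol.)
GOTO(I, '*') = CLOSURE({ [A → αX.β] : [A → α.Xβ] ∈ I, X = '*' })

Items with dot before '*', with the dot advanced:
  [C → . *] → [C → * .]
Closure adds nothing (no advanced item has the dot before a non-terminal).

GOTO = { [C → * .] }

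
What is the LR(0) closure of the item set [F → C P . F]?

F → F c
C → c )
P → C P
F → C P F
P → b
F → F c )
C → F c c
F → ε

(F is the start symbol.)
{ [C → . F c c], [C → . c )], [F → . C P F], [F → . F c )], [F → . F c], [F → .], [F → C P . F] }

To compute CLOSURE, for each item [A → α.Bβ] where B is a non-terminal, add [B → .γ] for all productions B → γ; repeat for the newly added items until nothing changes.

Start with: [F → C P . F]
  [F → C P . F] has the dot before F: add [F → . F c], [F → . C P F], [F → . F c )], [F → .]
  [F → . C P F] has the dot before C: add [C → . c )], [C → . F c c]
No further items can be added.

CLOSURE = { [C → . F c c], [C → . c )], [F → . C P F], [F → . F c )], [F → . F c], [F → .], [F → C P . F] }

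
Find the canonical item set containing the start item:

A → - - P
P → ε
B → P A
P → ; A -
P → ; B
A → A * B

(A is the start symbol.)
First, augment the grammar with A' → A
I₀ = CLOSURE({ [A' → . A] }):
  [A' → . A] has the dot before A: add [A → . - - P], [A → . A * B]
No further items can be added.

I₀ = { [A → . - - P], [A → . A * B], [A' → . A] }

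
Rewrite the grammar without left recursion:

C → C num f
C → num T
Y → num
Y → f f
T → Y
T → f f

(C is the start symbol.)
C is directly left-recursive. The standard transformation for
  A → A α₁ | ... | A α_m | β₁ | ... | β_n
is
  A  → β₁ A' | ... | β_n A'
  A' → α₁ A' | ... | α_m A' | ε

C → num T becomes C → num T C'
C → C num f becomes C' → num f C'
Add C' → ε

Productions for other non-terminals are unchanged:
  Y → num
  Y → f f
  T → Y
  T → f f

Resulting grammar:
C → num T C'
C' → num f C'
C' → ε
Y → num
Y → f f
T → Y
T → f f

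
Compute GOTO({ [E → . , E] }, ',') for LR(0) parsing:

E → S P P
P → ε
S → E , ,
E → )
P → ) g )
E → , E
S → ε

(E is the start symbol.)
GOTO(I, ',') = CLOSURE({ [A → αX.β] : [A → α.Xβ] ∈ I, X = ',' })

Items with dot before ',', with the dot advanced:
  [E → . , E] → [E → , . E]
Closure of the advanced items:
  [E → , . E] has the dot before E: add [E → . S P P], [E → . )], [E → . , E]
  [E → . S P P] has the dot before S: add [S → . E , ,], [S → .]

GOTO = { [E → , . E], [E → . )], [E → . , E], [E → . S P P], [S → . E , ,], [S → .] }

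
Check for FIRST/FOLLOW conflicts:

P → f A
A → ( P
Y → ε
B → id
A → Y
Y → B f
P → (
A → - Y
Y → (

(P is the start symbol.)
No FIRST/FOLLOW conflicts.

A FIRST/FOLLOW conflict occurs when a non-terminal N has a nullable alternative N → β (β ⇒* ε) and another alternative N → α with FIRST(α) ∩ FOLLOW(N) ≠ ∅: on such a lookahead the parser cannot decide between expanding α and letting N vanish via β.

Nullable non-terminals: A, Y.
FIRST sets used below: FIRST(Y) = { '(', 'id', ε }, FIRST(B) = { 'id' }

A: nullable alternative(s) A → Y; FOLLOW(A) = { $ }
  A → ( P: FIRST \ {ε} = { '(' } — disjoint from FOLLOW(A)
  A → Y: FIRST \ {ε} = { '(', 'id' } — this is the only nullable alternative, skip
  A → - Y: FIRST \ {ε} = { '-' } — disjoint from FOLLOW(A)

Y: nullable alternative(s) Y → ε; FOLLOW(Y) = { $ }
  Y → ε: FIRST \ {ε} = { } — this is the only nullable alternative, skip
  Y → B f: FIRST \ {ε} = { 'id' } — disjoint from FOLLOW(Y)
  Y → (: FIRST \ {ε} = { '(' } — disjoint from FOLLOW(Y)

B, P have no nullable alternative, so no FIRST/FOLLOW check is needed there.

No FIRST/FOLLOW conflicts found.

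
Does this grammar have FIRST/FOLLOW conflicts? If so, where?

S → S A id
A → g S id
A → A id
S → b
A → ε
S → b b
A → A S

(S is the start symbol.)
Yes. A → A id with FOLLOW(A) on { 'b', 'id' }; A → A S with FOLLOW(A) on { 'b', 'id' }

A FIRST/FOLLOW conflict occurs when a non-terminal N has a nullable alternative N → β (β ⇒* ε) and another alternative N → α with FIRST(α) ∩ FOLLOW(N) ≠ ∅: on such a lookahead the parser cannot decide between expanding α and letting N vanish via β.

Nullable non-terminals: A.
FIRST sets used below: FIRST(A) = { 'b', 'g', 'id', ε }, FIRST(S) = { 'b' }

A: nullable alternative(s) A → ε; FOLLOW(A) = { 'b', 'id' }
  A → g S id: FIRST \ {ε} = { 'g' } — disjoint from FOLLOW(A)
  A → A id: FIRST \ {ε} = { 'b', 'g', 'id' } — overlaps FOLLOW(A) on { 'b', 'id' }: CONFLICT
  A → ε: FIRST \ {ε} = { } — this is the only nullable alternative, skip
  A → A S: FIRST \ {ε} = { 'b', 'g', 'id' } — overlaps FOLLOW(A) on { 'b', 'id' }: CONFLICT

S has no nullable alternative, so no FIRST/FOLLOW check is needed there.

So the grammar has 2 FIRST/FOLLOW conflicts (marked CONFLICT above).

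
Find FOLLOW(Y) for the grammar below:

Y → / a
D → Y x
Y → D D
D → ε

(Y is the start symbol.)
{ $, 'x' }

To compute FOLLOW(Y), find every occurrence of Y on a right-hand side N → α Y β: add FIRST(β) \ {ε}, and if β is empty or nullable also add FOLLOW(N). Iterate to a fixed point.

Y is the start symbol, so $ ∈ FOLLOW(Y).
In D → Y x: Y is followed by x, add FIRST(x) \ {ε} = { 'x' }

Taking the union: FOLLOW(Y) = { $, 'x' }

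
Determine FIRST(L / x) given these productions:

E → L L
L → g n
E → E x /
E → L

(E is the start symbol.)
{ 'g' }

FIRST sets of the non-terminals involved (from the grammar, by fixed-point iteration):
  FIRST(L) = { 'g' }

To compute FIRST(L / x), process the symbols left to right:
Symbol L is a non-terminal. Add FIRST(L) \ {ε} = { 'g' }
L is not nullable (ε ∉ FIRST(L)), so stop here.
FIRST(L / x) = { 'g' }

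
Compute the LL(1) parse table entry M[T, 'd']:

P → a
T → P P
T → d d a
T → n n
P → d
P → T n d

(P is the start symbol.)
To find M[T, 'd'], we find productions for T where 'd' is in the predict set (PREDICT(N → α) = (FIRST(α) \ {ε}) ∪ (FOLLOW(N) if α ⇒* ε)).

Relevant sets:
  FIRST(P) = { 'a', 'd', 'n' }

T → P P: PREDICT = { 'a', 'd', 'n' }
  'd' is in predict set, so this production goes in M[T, 'd']
T → d d a: PREDICT = { 'd' }
  'd' is in predict set, so this production goes in M[T, 'd']
T → n n: PREDICT = { 'n' }

M[T, 'd'] = T → P P, T → d d a  (a multiply-defined cell — the grammar is not LL(1))

Answer: T → P P, T → d d a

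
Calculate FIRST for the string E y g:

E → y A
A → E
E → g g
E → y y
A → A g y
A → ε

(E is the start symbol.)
FIRST sets of the non-terminals involved (from the grammar, by fixed-point iteration):
  FIRST(E) = { 'g', 'y' }

To compute FIRST(E y g), process the symbols left to right:
Symbol E is a non-terminal. Add FIRST(E) \ {ε} = { 'g', 'y' }
E is not nullable (ε ∉ FIRST(E)), so stop here.
FIRST(E y g) = { 'g', 'y' }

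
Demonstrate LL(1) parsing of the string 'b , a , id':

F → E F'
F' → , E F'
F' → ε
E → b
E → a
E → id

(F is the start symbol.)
LL(1) parsing maintains a stack (initially the start symbol over $) and the input. At each step: if the stack top is a terminal, match it against the current input token; if it is a non-terminal N, replace it with the RHS of M[N, lookahead] (the unique production whose predict set contains the lookahead).

Stack is shown with the top on the left.

Stack     Input         Action
------------------------------
F $       b , a , id $  output F → E F'
E F' $    b , a , id $  output E → b
b F' $    b , a , id $  match 'b'
F' $      , a , id $    output F' → , E F'
, E F' $  , a , id $    match ','
E F' $    a , id $      output E → a
a F' $    a , id $      match 'a'
F' $      , id $        output F' → , E F'
, E F' $  , id $        match ','
E F' $    id $          output E → id
id F' $   id $          match 'id'
F' $      $             output F' → ε
$         $             accept

The string is accepted.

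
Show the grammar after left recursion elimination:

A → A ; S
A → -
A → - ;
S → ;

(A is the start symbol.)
A is directly left-recursive. The standard transformation for
  A → A α₁ | ... | A α_m | β₁ | ... | β_n
is
  A  → β₁ A' | ... | β_n A'
  A' → α₁ A' | ... | α_m A' | ε

A → - becomes A → - A'
A → - ; becomes A → - ; A'
A → A ; S becomes A' → ; S A'
Add A' → ε

Productions for other non-terminals are unchanged:
  S → ;

Resulting grammar:
A → - A'
A → - ; A'
A' → ; S A'
A' → ε
S → ;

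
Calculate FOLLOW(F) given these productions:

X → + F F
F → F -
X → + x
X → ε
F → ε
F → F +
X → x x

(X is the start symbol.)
{ $, '+', '-' }

In X → + F F: F is followed by F, add FIRST(F) \ {ε} = { '+', '-' }
  F is nullable, so also add FOLLOW(X)
In X → + F F: F is at the end, add FOLLOW(X)
In F → F -: F is followed by '-', add FIRST('-') \ {ε} = { '-' }
In F → F +: F is followed by '+', add FIRST('+') \ {ε} = { '+' }

The FOLLOW sets referred to above (computed the same way, to a fixed point):
  FOLLOW(X) = { $ }

Taking the union: FOLLOW(F) = { $, '+', '-' }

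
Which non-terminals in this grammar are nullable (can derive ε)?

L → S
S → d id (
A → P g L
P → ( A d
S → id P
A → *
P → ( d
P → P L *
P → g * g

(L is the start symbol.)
None

A non-terminal is nullable if it can derive ε (the empty string): either it has an ε-production, or it has a production whose right-hand side consists entirely of nullable non-terminals.

There are no ε-productions, so no non-terminal can derive ε.
No non-terminals are nullable.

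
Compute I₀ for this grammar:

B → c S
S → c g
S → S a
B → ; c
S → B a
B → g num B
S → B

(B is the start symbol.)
{ [B → . ; c], [B → . c S], [B → . g num B], [B' → . B] }

First, augment the grammar with B' → B
I₀ = CLOSURE({ [B' → . B] }):
  [B' → . B] has the dot before B: add [B → . c S], [B → . ; c], [B → . g num B]
No further items can be added.

I₀ = { [B → . ; c], [B → . c S], [B → . g num B], [B' → . B] }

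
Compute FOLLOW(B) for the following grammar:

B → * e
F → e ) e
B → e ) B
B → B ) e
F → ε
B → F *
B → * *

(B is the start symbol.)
{ $, ')' }

B is the start symbol, so $ ∈ FOLLOW(B).
In B → e ) B: B is at the end; this adds FOLLOW(B) to itself — nothing new
In B → B ) e: B is followed by ')' e, add FIRST(')' e) \ {ε} = { ')' }

Taking the union: FOLLOW(B) = { $, ')' }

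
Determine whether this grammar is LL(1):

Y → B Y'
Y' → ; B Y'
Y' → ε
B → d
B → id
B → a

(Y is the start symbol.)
Yes, the grammar is LL(1).

Relevant sets:
  FOLLOW(Y') = { $ }

For Y':
  PREDICT(Y' → ';' B Y') = { ';' }
  PREDICT(Y' → ε) = { $ }
For B:
  PREDICT(B → d) = { 'd' }
  PREDICT(B → id) = { 'id' }
  PREDICT(B → a) = { 'a' }
Y has a single production, so nothing to check there.

All predict sets are disjoint. The grammar IS LL(1).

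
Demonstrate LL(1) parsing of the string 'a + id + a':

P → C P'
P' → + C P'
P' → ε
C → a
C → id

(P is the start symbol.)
Stack is shown with the top on the left.

Stack     Input         Action
------------------------------
P $       a + id + a $  output P → C P'
C P' $    a + id + a $  output C → a
a P' $    a + id + a $  match 'a'
P' $      + id + a $    output P' → + C P'
+ C P' $  + id + a $    match '+'
C P' $    id + a $      output C → id
id P' $   id + a $      match 'id'
P' $      + a $         output P' → + C P'
+ C P' $  + a $         match '+'
C P' $    a $           output C → a
a P' $    a $           match 'a'
P' $      $             output P' → ε
$         $             accept

The string is accepted.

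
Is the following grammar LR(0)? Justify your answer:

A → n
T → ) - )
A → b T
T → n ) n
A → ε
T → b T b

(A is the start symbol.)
No. Shift-reduce conflict between [A → .] and [A → . b T]

A grammar is LR(0) if no state in the canonical LR(0) collection has:
  - both a shift item (dot before a terminal) and a complete item (shift-reduce conflict), or
  - two or more complete items (reduce-reduce conflict; the accept item [A' → A .] counts as a complete item here).

Augment with A' → A and build the canonical LR(0) collection (I0 = CLOSURE({[A' → . A]}), then GOTO on every symbol after a dot until no new states appear). It has 14 states:
  I0: { [A → . b T], [A → . n], [A → .], [A' → . A] }  — shift, reduce
  I1: { [A' → A .] }  — accept
  I2: { [A → b . T], [T → . ) - )], [T → . b T b], [T → . n ) n] }  — shift
  I3: { [A → n .] }  — reduce
  I4: { [T → ) . - )] }  — shift
  I5: { [A → b T .] }  — reduce
  I6: { [T → . ) - )], [T → . b T b], [T → . n ) n], [T → b . T b] }  — shift
  I7: { [T → n . ) n] }  — shift
  I8: { [T → n ) . n] }  — shift
  I9: { [T → n ) n .] }  — reduce
  I10: { [T → b T . b] }  — shift
  I11: { [T → b T b .] }  — reduce
  I12: { [T → ) - . )] }  — shift
  I13: { [T → ) - ) .] }  — reduce

Conflict in state I0:
  Shift-reduce conflict between [A → .] and [A → . b T]
So the grammar is NOT LR(0).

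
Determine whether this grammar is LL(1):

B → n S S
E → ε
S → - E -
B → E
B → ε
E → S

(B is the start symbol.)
A grammar is LL(1) if for each non-terminal N with multiple productions, the predict sets of those productions are pairwise disjoint, where PREDICT(N → α) = (FIRST(α) \ {ε}) ∪ (FOLLOW(N) if α ⇒* ε).

Relevant sets:
  FIRST(E) = { '-', ε }
  FIRST(S) = { '-' }
  FOLLOW(B) = { $ }
  FOLLOW(E) = { $, '-' }

For B:
  PREDICT(B → n S S) = { 'n' }
  PREDICT(B → E) = { $, '-' }
  PREDICT(B → ε) = { $ }
For E:
  PREDICT(E → ε) = { $, '-' }
  PREDICT(E → S) = { '-' }
S has a single production, so nothing to check there.

Conflict found: Predict set conflict for B: { $ }
The grammar is NOT LL(1).

Answer: No. Predict set conflict for B: { $ }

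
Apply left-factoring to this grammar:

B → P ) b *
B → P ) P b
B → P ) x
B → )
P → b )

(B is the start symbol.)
B → P ) B'
B' → b *
B' → P b
B' → x
B → )
P → b )

Left-factoring transforms A → αβ₁ | αβ₂ into A → αA' and A' → β₁ | β₂
(α is the longest common prefix among the alternatives). Repeat until
no nonterminal has two alternatives with a common prefix.

Round 1: B has alternatives sharing prefix 'P )'. Introduce B': B → P ) B'
  Add: B' → b *
  Add: B' → P b
  Add: B' → x

No remaining common prefixes — done.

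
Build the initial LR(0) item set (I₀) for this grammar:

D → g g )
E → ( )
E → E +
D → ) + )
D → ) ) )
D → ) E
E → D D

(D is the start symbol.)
{ [D → . ) ) )], [D → . ) + )], [D → . ) E], [D → . g g )], [D' → . D] }

First, augment the grammar with D' → D
I₀ = CLOSURE({ [D' → . D] }):
  [D' → . D] has the dot before D: add [D → . g g )], [D → . ) + )], [D → . ) ) )], [D → . ) E]
No further items can be added.

I₀ = { [D → . ) ) )], [D → . ) + )], [D → . ) E], [D → . g g )], [D' → . D] }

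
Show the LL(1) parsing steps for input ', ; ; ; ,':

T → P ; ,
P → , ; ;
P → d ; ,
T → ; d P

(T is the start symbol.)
Stack is shown with the top on the left.

Stack        Input        Action
--------------------------------
T $          , ; ; ; , $  output T → P ; ,
P ; , $      , ; ; ; , $  output P → , ; ;
, ; ; ; , $  , ; ; ; , $  match ','
; ; ; , $    ; ; ; , $    match ';'
; ; , $      ; ; , $      match ';'
; , $        ; , $        match ';'
, $          , $          match ','
$            $            accept

The string is accepted.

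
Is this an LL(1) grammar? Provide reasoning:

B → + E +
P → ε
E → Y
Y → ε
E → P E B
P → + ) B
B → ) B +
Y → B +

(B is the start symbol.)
A grammar is LL(1) if for each non-terminal N with multiple productions, the predict sets of those productions are pairwise disjoint, where PREDICT(N → α) = (FIRST(α) \ {ε}) ∪ (FOLLOW(N) if α ⇒* ε).

Relevant sets:
  FIRST(Y) = { ')', '+', ε }
  FIRST(P) = { '+', ε }
  FIRST(E) = { ')', '+', ε }
  FIRST(B) = { ')', '+' }
  FOLLOW(P) = { ')', '+' }
  FOLLOW(E) = { ')', '+' }
  FOLLOW(Y) = { ')', '+' }

For B:
  PREDICT(B → '+' E '+') = { '+' }
  PREDICT(B → ')' B '+') = { ')' }
For P:
  PREDICT(P → ε) = { ')', '+' }
  PREDICT(P → '+' ')' B) = { '+' }
For E:
  PREDICT(E → Y) = { ')', '+' }
  PREDICT(E → P E B) = { ')', '+' }
For Y:
  PREDICT(Y → ε) = { ')', '+' }
  PREDICT(Y → B '+') = { ')', '+' }

Conflict found: Predict set conflict for P: { '+' }
The grammar is NOT LL(1).

Answer: No. Predict set conflict for P: { '+' }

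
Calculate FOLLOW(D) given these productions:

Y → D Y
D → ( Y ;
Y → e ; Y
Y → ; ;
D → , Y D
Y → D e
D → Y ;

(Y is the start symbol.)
To compute FOLLOW(D), find every occurrence of D on a right-hand side N → α D β: add FIRST(β) \ {ε}, and if β is empty or nullable also add FOLLOW(N). Iterate to a fixed point.

In Y → D Y: D is followed by Y, add FIRST(Y) \ {ε} = { '(', ',', ';', 'e' }
In D → , Y D: D is at the end; this adds FOLLOW(D) to itself — nothing new
In Y → D e: D is followed by e, add FIRST(e) \ {ε} = { 'e' }

Taking the union: FOLLOW(D) = { '(', ',', ';', 'e' }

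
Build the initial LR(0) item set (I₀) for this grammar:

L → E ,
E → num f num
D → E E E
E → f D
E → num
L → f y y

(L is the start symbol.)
First, augment the grammar with L' → L
I₀ = CLOSURE({ [L' → . L] }):
  [L' → . L] has the dot before L: add [L → . E ,], [L → . f y y]
  [L → . E ,] has the dot before E: add [E → . num f num], [E → . f D], [E → . num]
No further items can be added.

I₀ = { [E → . f D], [E → . num f num], [E → . num], [L → . E ,], [L → . f y y], [L' → . L] }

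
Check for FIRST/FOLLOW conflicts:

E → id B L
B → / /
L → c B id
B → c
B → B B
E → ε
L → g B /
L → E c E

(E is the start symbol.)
No FIRST/FOLLOW conflicts.

A FIRST/FOLLOW conflict occurs when a non-terminal N has a nullable alternative N → β (β ⇒* ε) and another alternative N → α with FIRST(α) ∩ FOLLOW(N) ≠ ∅: on such a lookahead the parser cannot decide between expanding α and letting N vanish via β.

Nullable non-terminals: E.

E: nullable alternative(s) E → ε; FOLLOW(E) = { $, 'c' }
  E → id B L: FIRST \ {ε} = { 'id' } — disjoint from FOLLOW(E)
  E → ε: FIRST \ {ε} = { } — this is the only nullable alternative, skip

B, L have no nullable alternative, so no FIRST/FOLLOW check is needed there.

No FIRST/FOLLOW conflicts found.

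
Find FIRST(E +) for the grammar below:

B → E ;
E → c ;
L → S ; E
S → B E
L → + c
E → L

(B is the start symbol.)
{ '+', 'c' }

FIRST sets of the non-terminals involved (from the grammar, by fixed-point iteration):
  FIRST(E) = { '+', 'c' }

To compute FIRST(E +), process the symbols left to right:
Symbol E is a non-terminal. Add FIRST(E) \ {ε} = { '+', 'c' }
E is not nullable (ε ∉ FIRST(E)), so stop here.
FIRST(E +) = { '+', 'c' }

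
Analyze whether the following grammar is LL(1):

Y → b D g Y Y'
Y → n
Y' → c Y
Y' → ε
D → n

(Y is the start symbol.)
No. Predict set conflict for Y': { 'c' }

A grammar is LL(1) if for each non-terminal N with multiple productions, the predict sets of those productions are pairwise disjoint, where PREDICT(N → α) = (FIRST(α) \ {ε}) ∪ (FOLLOW(N) if α ⇒* ε).

Relevant sets:
  FOLLOW(Y') = { $, 'c' }

For Y:
  PREDICT(Y → b D g Y Y') = { 'b' }
  PREDICT(Y → n) = { 'n' }
For Y':
  PREDICT(Y' → c Y) = { 'c' }
  PREDICT(Y' → ε) = { $, 'c' }
D has a single production, so nothing to check there.

Conflict found: Predict set conflict for Y': { 'c' }
The grammar is NOT LL(1).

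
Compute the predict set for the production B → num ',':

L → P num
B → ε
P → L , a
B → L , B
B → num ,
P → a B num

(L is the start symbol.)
{ 'num' }

PREDICT(B → num ',') = (FIRST(RHS) \ {ε}) ∪ (FOLLOW(B) if ε ∈ FIRST(RHS), i.e. RHS ⇒* ε)
FIRST(num ',') = { 'num' }
ε ∉ FIRST(num ','), so FOLLOW(B) is not added.
PREDICT(B → num ',') = { 'num' }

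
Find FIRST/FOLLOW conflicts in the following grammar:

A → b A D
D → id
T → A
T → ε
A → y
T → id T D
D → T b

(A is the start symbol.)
Yes. T → A with FOLLOW(T) on { 'b', 'y' }; T → id T D with FOLLOW(T) on { 'id' }

A FIRST/FOLLOW conflict occurs when a non-terminal N has a nullable alternative N → β (β ⇒* ε) and another alternative N → α with FIRST(α) ∩ FOLLOW(N) ≠ ∅: on such a lookahead the parser cannot decide between expanding α and letting N vanish via β.

Nullable non-terminals: T.
FIRST sets used below: FIRST(A) = { 'b', 'y' }

T: nullable alternative(s) T → ε; FOLLOW(T) = { 'b', 'id', 'y' }
  T → A: FIRST \ {ε} = { 'b', 'y' } — overlaps FOLLOW(T) on { 'b', 'y' }: CONFLICT
  T → ε: FIRST \ {ε} = { } — this is the only nullable alternative, skip
  T → id T D: FIRST \ {ε} = { 'id' } — overlaps FOLLOW(T) on { 'id' }: CONFLICT

A, D have no nullable alternative, so no FIRST/FOLLOW check is needed there.

So the grammar has 2 FIRST/FOLLOW conflicts (marked CONFLICT above).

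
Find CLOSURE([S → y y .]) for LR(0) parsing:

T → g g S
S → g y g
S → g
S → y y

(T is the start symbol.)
To compute CLOSURE, for each item [A → α.Bβ] where B is a non-terminal, add [B → .γ] for all productions B → γ; repeat for the newly added items until nothing changes.

Start with: [S → y y .]
The dot is at the end, so nothing is added.

CLOSURE = { [S → y y .] }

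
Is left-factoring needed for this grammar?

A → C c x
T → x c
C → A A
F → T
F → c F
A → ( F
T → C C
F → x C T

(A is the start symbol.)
No, left-factoring is not needed

Left-factoring is needed when two productions for the same non-terminal
share a common prefix on the right-hand side.

Productions for A:
  A → C c x
  A → ( F
Productions for T:
  T → x c
  T → C C
Productions for F:
  F → T
  F → c F
  F → x C T

No common prefixes found.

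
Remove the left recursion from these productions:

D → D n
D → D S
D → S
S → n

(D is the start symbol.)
D → S D'
D' → n D'
D' → S D'
D' → ε
S → n

D is directly left-recursive. The standard transformation for
  A → A α₁ | ... | A α_m | β₁ | ... | β_n
is
  A  → β₁ A' | ... | β_n A'
  A' → α₁ A' | ... | α_m A' | ε

D → S becomes D → S D'
D → D n becomes D' → n D'
D → D S becomes D' → S D'
Add D' → ε

Productions for other non-terminals are unchanged:
  S → n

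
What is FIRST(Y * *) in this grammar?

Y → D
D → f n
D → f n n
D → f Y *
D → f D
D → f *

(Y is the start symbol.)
FIRST sets of the non-terminals involved (from the grammar, by fixed-point iteration):
  FIRST(Y) = { 'f' }

To compute FIRST(Y * *), process the symbols left to right:
Symbol Y is a non-terminal. Add FIRST(Y) \ {ε} = { 'f' }
Y is not nullable (ε ∉ FIRST(Y)), so stop here.
FIRST(Y * *) = { 'f' }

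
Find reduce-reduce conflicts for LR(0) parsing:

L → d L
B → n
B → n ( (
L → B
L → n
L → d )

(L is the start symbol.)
Yes — I4: [B → n .] vs [L → n .]

Augment with L' → L and build the canonical LR(0) collection (I0 = CLOSURE({[L' → . L]}), then GOTO on every symbol after a dot until no new states appear). It has 9 states:
  I0: { [B → . n ( (], [B → . n], [L → . B], [L → . d )], [L → . d L], [L → . n], [L' → . L] }  — shift
  I1: { [L → B .] }  — reduce
  I2: { [L' → L .] }  — accept
  I3: { [B → . n ( (], [B → . n], [L → . B], [L → . d )], [L → . d L], [L → . n], [L → d . )], [L → d . L] }  — shift
  I4: { [B → n . ( (], [B → n .], [L → n .] }  — shift, 2 reduces
  I5: { [B → n ( . (] }  — shift
  I6: { [B → n ( ( .] }  — reduce
  I7: { [L → d ) .] }  — reduce
  I8: { [L → d L .] }  — reduce

I4 contains complete items [B → n .], [L → n .] — reduce-reduce conflict.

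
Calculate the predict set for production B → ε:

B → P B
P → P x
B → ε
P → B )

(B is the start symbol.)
PREDICT(B → ε) = (FIRST(RHS) \ {ε}) ∪ (FOLLOW(B) if ε ∈ FIRST(RHS), i.e. RHS ⇒* ε)
The right-hand side is ε (FIRST(ε) = { ε }), so the predict set is FOLLOW(B) = { $, ')' }
PREDICT(B → ε) = { $, ')' }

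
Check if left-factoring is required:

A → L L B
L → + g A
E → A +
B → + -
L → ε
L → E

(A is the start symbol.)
Left-factoring is needed when two productions for the same non-terminal
share a common prefix on the right-hand side.

Productions for L:
  L → + g A
  L → ε
  L → E

No common prefixes found.

Answer: No, left-factoring is not needed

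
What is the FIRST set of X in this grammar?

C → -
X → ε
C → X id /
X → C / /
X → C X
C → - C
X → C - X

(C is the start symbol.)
FIRST sets of the other non-terminals involved (by the same procedure, iterated to a fixed point):
  FIRST(C) = { '-', 'id' }

From X → ε:
  - ε-production, so ε ∈ FIRST(X)
From X → C / /:
  - C is a non-terminal: add FIRST(C) \ {ε} = { '-', 'id' }
    C is not nullable, so stop
From X → C X:
  - C is a non-terminal: add FIRST(C) \ {ε} = { '-', 'id' }
    C is not nullable, so stop
From X → C - X:
  - C is a non-terminal: add FIRST(C) \ {ε} = { '-', 'id' }
    C is not nullable, so stop

Collecting: FIRST(X) = { '-', 'id', ε }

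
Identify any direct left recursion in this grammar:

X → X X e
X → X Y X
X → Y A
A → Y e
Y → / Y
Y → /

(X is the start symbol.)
Direct left recursion occurs when N → N α for some non-terminal N (the right-hand side begins with the left-hand side itself).

X → X X e: LEFT RECURSIVE (starts with X)
X → X Y X: LEFT RECURSIVE (starts with X)
X → Y A: starts with Y
A → Y e: starts with Y
Y → / Y: starts with '/'
Y → /: starts with '/'

The grammar has direct left recursion on: X.

Answer: Yes, X is left-recursive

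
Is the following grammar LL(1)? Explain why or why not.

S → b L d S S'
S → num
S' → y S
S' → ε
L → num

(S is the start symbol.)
No. Predict set conflict for S': { 'y' }

A grammar is LL(1) if for each non-terminal N with multiple productions, the predict sets of those productions are pairwise disjoint, where PREDICT(N → α) = (FIRST(α) \ {ε}) ∪ (FOLLOW(N) if α ⇒* ε).

Relevant sets:
  FOLLOW(S') = { $, 'y' }

For S:
  PREDICT(S → b L d S S') = { 'b' }
  PREDICT(S → num) = { 'num' }
For S':
  PREDICT(S' → y S) = { 'y' }
  PREDICT(S' → ε) = { $, 'y' }
L has a single production, so nothing to check there.

Conflict found: Predict set conflict for S': { 'y' }
The grammar is NOT LL(1).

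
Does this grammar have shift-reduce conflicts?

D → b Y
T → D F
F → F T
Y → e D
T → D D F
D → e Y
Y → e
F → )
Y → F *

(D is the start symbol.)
Yes — I7: [Y → e .] vs [D → . b Y]; I13: [T → D F .] vs [D → . b Y]; I14: [T → D D F .] vs [D → . b Y]

Augment with D' → D and build the canonical LR(0) collection (I0 = CLOSURE({[D' → . D]}), then GOTO on every symbol after a dot until no new states appear). It has 16 states:
  I0: { [D → . b Y], [D → . e Y], [D' → . D] }  — shift
  I1: { [D' → D .] }  — accept
  I2: { [D → b . Y], [F → . )], [F → . F T], [Y → . F *], [Y → . e D], [Y → . e] }  — shift
  I3: { [D → e . Y], [F → . )], [F → . F T], [Y → . F *], [Y → . e D], [Y → . e] }  — shift
  I4: { [F → ) .] }  — reduce
  I5: { [D → . b Y], [D → . e Y], [F → F . T], [T → . D D F], [T → . D F], [Y → F . *] }  — shift
  I6: { [D → e Y .] }  — reduce
  I7: { [D → . b Y], [D → . e Y], [Y → e . D], [Y → e .] }  — shift, reduce
  I8: { [Y → e D .] }  — reduce
  I9: { [Y → F * .] }  — reduce
  I10: { [D → . b Y], [D → . e Y], [F → . )], [F → . F T], [T → D . D F], [T → D . F] }  — shift
  I11: { [F → F T .] }  — reduce
  I12: { [F → . )], [F → . F T], [T → D D . F] }  — shift
  I13: { [D → . b Y], [D → . e Y], [F → F . T], [T → . D D F], [T → . D F], [T → D F .] }  — shift, reduce
  I14: { [D → . b Y], [D → . e Y], [F → F . T], [T → . D D F], [T → . D F], [T → D D F .] }  — shift, reduce
  I15: { [D → b Y .] }  — reduce

I7 contains reduce item [Y → e .] and shift items [D → . b Y], [D → . e Y] — shift-reduce conflict.
I13 contains reduce item [T → D F .] and shift items [D → . b Y], [D → . e Y] — shift-reduce conflict.
I14 contains reduce item [T → D D F .] and shift items [D → . b Y], [D → . e Y] — shift-reduce conflict.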